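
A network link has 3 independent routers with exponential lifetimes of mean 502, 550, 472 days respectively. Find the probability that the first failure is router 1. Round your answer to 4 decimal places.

0.3360

Rates: λ_i = 1/mean_i → 0.00199203, 0.00181818, 0.00211864; Σλ = 0.00592886.
P(router 1 first) = λ_1/Σλ = 0.00199203/0.00592886 ≈ 0.3360.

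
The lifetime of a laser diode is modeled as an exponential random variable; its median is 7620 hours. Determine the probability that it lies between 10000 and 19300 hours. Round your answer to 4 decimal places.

For an exponential, median = ln(2)/λ, so λ = ln 2 / 7620 = 0.0000909642 per hour.
P(10000 < X < 19300) = e^(−λ·10000) − e^(−λ·19300) = 0.40267 − 0.17280 ≈ 0.2299.

0.2299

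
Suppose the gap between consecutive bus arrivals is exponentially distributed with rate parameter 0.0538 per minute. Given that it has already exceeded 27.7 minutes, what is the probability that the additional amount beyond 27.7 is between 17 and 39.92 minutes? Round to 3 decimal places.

0.284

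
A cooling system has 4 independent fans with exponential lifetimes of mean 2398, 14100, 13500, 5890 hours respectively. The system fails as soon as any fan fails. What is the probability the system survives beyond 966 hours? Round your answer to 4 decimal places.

0.4932

The first failure time is exponential with rate Σλ_i = 1/2398 + 1/14100 + 1/13500 + 1/5890 = 0.00073179 per hour.
P(min > 966) = e^(−0.00073179·966) = e^(−0.70691) ≈ 0.4932.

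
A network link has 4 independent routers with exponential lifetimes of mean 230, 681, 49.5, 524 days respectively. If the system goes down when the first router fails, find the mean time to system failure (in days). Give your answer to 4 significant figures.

35.81

The first failure time is exponential with rate Σλ_i = 1/230 + 1/681 + 1/49.5 + 1/524 = 0.0279267 per day.
E[min] = 1/Σλ = 1/0.0279267 = 35.8081 days.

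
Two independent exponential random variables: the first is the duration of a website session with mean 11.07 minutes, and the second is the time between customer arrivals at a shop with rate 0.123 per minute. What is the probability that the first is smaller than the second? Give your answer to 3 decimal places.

0.423

λ_1 = 1/11.07 = 0.0903342, λ_2 = 0.123.
For independent exponentials, P(the first < the second) = λ_1/(λ_1+λ_2) = 0.0903342/0.213334 ≈ 0.423.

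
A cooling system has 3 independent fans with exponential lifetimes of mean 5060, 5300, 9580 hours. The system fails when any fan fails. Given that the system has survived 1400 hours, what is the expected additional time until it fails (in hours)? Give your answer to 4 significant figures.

First-failure rate Σλ = 1/5060 + 1/5300 + 1/9580 = 0.000490692.
By memorylessness the expected residual is 1/Σλ = 2037.94 hours, regardless of the 1400 already elapsed.

2038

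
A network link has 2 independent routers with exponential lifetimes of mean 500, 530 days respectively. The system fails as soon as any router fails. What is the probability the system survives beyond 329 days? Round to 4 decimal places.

0.2784

The first failure time is exponential with rate Σλ_i = 1/500 + 1/530 = 0.00388679 per day.
P(min > 329) = e^(−0.00388679·329) = e^(−1.2788) ≈ 0.2784.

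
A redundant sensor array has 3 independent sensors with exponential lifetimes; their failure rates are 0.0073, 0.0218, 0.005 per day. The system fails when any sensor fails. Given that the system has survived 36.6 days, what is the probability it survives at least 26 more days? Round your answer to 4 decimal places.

0.4121

Time to first failure ~ Exp(Σλ) with Σλ = 0.0341.
By memorylessness, P(T > 36.6+26 | T > 36.6) = P(T > 26) = e^(−0.0341·26) ≈ 0.4121.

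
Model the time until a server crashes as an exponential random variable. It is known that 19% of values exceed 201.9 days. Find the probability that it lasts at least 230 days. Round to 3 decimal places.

0.151

e^(−λ·201.9) = 0.19 ⇒ λ = −ln(0.19)/201.9 = 0.00822551.
P(X > 230) = e^(−0.00822551·230) = e^(−1.8919) ≈ 0.151.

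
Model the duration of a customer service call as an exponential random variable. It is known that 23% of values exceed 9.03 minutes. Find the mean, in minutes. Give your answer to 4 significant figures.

6.144

e^(−λ·9.03) = 0.23 ⇒ λ = −ln(0.23)/9.03 = 0.162755.
Mean = 1/λ = 6.14421 minutes.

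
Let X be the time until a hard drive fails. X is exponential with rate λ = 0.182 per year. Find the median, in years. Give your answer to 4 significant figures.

Set 1 − e^(−λt) = 0.5, so t = −ln(0.5)/λ = 0.69315/0.182 ≈ 3.8085 years.

3.809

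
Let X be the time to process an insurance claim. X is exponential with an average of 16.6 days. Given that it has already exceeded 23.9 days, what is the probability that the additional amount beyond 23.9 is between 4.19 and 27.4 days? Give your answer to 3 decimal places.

The rate is λ = 1/16.6 = 0.060241 per day.
Memoryless: the residual past 23.9 is again Exp(λ).
P(4.19 < residual < 27.4) = e^(−λ·4.19) − e^(−λ·27.4) = 0.77693 − 0.19193 ≈ 0.585.

0.585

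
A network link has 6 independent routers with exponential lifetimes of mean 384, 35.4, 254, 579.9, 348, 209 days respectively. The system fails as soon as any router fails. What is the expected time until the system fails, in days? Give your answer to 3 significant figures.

The first failure time is exponential with rate Σλ_i = 1/384 + 1/35.4 + 1/254 + 1/579.9 + 1/348 + 1/209 = 0.0441724 per day.
E[min] = 1/Σλ = 1/0.0441724 = 22.6385 days.

22.6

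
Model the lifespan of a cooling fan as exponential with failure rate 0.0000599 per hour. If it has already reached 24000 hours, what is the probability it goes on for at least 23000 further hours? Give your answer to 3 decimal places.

0.252

The exponential is memoryless, so the remaining time is again Exp(λ): the condition X > 24000 is irrelevant.
P(X > 23000) = e^(−1.3777) ≈ 0.252.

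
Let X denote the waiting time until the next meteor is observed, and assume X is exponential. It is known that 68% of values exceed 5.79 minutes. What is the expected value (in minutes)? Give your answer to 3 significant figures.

15.0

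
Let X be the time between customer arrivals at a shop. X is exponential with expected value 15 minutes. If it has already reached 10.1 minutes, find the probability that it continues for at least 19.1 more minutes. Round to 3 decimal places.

The rate is λ = 1/15 = 0.0666667 per minute.
The exponential is memoryless, so the remaining time is again Exp(λ): the condition X > 10.1 is irrelevant.
P(X > 19.1) = e^(−1.2733) ≈ 0.280.

0.280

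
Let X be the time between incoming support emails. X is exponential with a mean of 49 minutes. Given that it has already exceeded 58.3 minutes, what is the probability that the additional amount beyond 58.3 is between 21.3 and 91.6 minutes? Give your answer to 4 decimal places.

The rate is λ = 1/49 = 0.0204082 per minute.
Memoryless: the residual past 58.3 is again Exp(λ).
P(21.3 < residual < 91.6) = e^(−λ·21.3) − e^(−λ·91.6) = 0.64746 − 0.15422 ≈ 0.4932.

0.4932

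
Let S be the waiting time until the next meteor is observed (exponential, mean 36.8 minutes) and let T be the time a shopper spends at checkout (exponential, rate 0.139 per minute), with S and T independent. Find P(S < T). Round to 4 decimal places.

0.1635

λ_1 = 1/36.8 = 0.0271739, λ_2 = 0.139.
For independent exponentials, P(S < T) = λ_1/(λ_1+λ_2) = 0.0271739/0.166174 ≈ 0.1635.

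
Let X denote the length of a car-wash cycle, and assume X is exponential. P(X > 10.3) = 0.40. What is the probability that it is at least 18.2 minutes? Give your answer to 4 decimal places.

e^(−λ·10.3) = 0.40 ⇒ λ = −ln(0.40)/10.3 = 0.0889603.
P(X > 18.2) = e^(−0.0889603·18.2) = e^(−1.6191) ≈ 0.1981.

0.1981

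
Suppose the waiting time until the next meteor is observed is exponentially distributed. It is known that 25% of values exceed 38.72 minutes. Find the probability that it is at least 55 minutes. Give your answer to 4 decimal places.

0.1396

e^(−λ·38.72) = 0.25 ⇒ λ = −ln(0.25)/38.72 = 0.0358031.
P(X > 55) = e^(−0.0358031·55) = e^(−1.9692) ≈ 0.1396.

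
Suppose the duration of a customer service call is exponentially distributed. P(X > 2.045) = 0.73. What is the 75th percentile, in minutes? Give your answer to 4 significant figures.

e^(−λ·2.045) = 0.73 ⇒ λ = −ln(0.73)/2.045 = 0.153893.
75th percentile: 1 − e^(−λt) = 0.75, t = −ln(0.25)/λ = 9.00818 minutes.

9.008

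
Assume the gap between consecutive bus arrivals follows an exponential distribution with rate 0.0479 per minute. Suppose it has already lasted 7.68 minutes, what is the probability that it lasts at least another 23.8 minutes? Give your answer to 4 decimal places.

0.3198

By the memoryless property, P(X > 7.68+23.8 | X > 7.68) = P(X > 23.8).
P(X > 23.8) = e^(−1.14) ≈ 0.3198.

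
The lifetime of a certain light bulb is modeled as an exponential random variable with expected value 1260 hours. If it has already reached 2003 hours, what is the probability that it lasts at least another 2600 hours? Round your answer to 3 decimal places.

0.127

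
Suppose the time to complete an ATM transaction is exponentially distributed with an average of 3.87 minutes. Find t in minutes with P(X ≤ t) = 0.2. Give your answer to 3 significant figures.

0.864

The rate is λ = 1/3.87 = 0.258398 per minute.
Set 1 − e^(−λt) = 0.2, so t = −ln(0.8)/λ = 0.22314/0.258398 ≈ 0.863566 minutes.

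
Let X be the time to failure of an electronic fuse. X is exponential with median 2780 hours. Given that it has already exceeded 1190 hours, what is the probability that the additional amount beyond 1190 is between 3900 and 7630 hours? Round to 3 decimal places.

For an exponential, median = ln(2)/λ, so λ = ln 2 / 2780 = 0.000249334 per hour.
Memoryless: the residual past 1190 is again Exp(λ).
P(3900 < residual < 7630) = e^(−λ·3900) − e^(−λ·7630) = 0.37817 − 0.14921 ≈ 0.229.

0.229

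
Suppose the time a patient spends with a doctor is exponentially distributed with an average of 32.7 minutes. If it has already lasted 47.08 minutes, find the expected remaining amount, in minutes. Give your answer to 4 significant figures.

32.70

The rate is λ = 1/32.7 = 0.030581 per minute.
By memorylessness, the remaining amount past any threshold is again Exp(λ) with mean 1/λ = 32.7 minutes.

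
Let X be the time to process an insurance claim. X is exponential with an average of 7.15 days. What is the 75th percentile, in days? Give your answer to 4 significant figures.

The rate is λ = 1/7.15 = 0.13986 per day.
Set 1 − e^(−λt) = 0.75, so t = −ln(0.25)/λ = 1.3863/0.13986 ≈ 9.912 days.

9.912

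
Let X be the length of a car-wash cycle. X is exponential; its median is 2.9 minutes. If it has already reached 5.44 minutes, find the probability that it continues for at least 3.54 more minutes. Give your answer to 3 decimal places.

0.429

For an exponential, median = ln(2)/λ, so λ = ln 2 / 2.9 = 0.239016 per minute.
By the memoryless property, P(X > 5.44+3.54 | X > 5.44) = P(X > 3.54).
P(X > 3.54) = e^(−0.84612) ≈ 0.429.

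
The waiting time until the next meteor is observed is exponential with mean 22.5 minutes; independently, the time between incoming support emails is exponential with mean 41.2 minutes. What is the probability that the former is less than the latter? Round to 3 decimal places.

0.647

λ_1 = 1/22.5 = 0.0444444, λ_2 = 1/41.2 = 0.0242718.
For independent exponentials, P(the former < the latter) = λ_1/(λ_1+λ_2) = 0.0444444/0.0687163 ≈ 0.647.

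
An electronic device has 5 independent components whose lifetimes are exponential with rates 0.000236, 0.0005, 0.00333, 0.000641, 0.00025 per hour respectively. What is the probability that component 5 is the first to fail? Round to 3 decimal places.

0.050

The time to first failure is exponential with rate Σλ = 0.000236 + 0.0005 + 0.00333 + 0.000641 + 0.00025 = 0.004957.
P(component 5 first) = λ_5/Σλ = 0.00025/0.004957 ≈ 0.050.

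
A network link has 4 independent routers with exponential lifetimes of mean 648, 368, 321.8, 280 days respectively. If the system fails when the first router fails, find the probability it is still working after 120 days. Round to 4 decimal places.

The first failure time is exponential with rate Σλ_i = 1/648 + 1/368 + 1/321.8 + 1/280 = 0.0109395 per day.
P(min > 120) = e^(−0.0109395·120) = e^(−1.3127) ≈ 0.2691.

0.2691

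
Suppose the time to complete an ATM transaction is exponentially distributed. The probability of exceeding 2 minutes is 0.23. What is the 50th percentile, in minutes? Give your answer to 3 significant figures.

e^(−λ·2) = 0.23 ⇒ λ = −ln(0.23)/2 = 0.734838.
50th percentile: 1 − e^(−λt) = 0.5, t = −ln(0.5)/λ = 0.943265 minutes.

0.943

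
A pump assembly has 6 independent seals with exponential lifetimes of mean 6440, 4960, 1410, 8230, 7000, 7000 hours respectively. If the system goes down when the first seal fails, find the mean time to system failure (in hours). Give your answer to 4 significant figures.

678.7

The first failure time is exponential with rate Σλ_i = 1/6440 + 1/4960 + 1/1410 + 1/8230 + 1/7000 + 1/7000 = 0.00147333 per hour.
E[min] = 1/Σλ = 1/0.00147333 = 678.733 hours.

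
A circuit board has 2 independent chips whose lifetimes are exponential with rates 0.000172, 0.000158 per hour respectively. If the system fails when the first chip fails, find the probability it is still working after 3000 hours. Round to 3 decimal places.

0.372

The time to first failure is exponential with rate Σλ = 0.000172 + 0.000158 = 0.00033.
P(min > 3000) = e^(−0.00033·3000) = e^(−0.99) ≈ 0.372.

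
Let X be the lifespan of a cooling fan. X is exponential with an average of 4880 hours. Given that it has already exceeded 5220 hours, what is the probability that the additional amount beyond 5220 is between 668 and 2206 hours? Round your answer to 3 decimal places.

The rate is λ = 1/4880 = 0.000204918 per hour.
Memoryless: the residual past 5220 is again Exp(λ).
P(668 < residual < 2206) = e^(−λ·668) − e^(−λ·2206) = 0.87207 − 0.63632 ≈ 0.236.

0.236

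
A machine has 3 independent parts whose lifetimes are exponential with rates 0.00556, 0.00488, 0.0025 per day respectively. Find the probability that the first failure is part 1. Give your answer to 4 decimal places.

0.4297

The time to first failure is exponential with rate Σλ = 0.00556 + 0.00488 + 0.0025 = 0.01294.
P(part 1 first) = λ_1/Σλ = 0.00556/0.01294 ≈ 0.4297.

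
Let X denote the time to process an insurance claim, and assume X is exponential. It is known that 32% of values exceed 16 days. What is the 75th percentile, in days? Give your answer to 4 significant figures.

e^(−λ·16) = 0.32 ⇒ λ = −ln(0.32)/16 = 0.0712146.
75th percentile: 1 − e^(−λt) = 0.75, t = −ln(0.25)/λ = 19.4664 days.

19.47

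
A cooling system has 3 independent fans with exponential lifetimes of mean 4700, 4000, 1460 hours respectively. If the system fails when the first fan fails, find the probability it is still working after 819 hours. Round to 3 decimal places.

The first failure time is exponential with rate Σλ_i = 1/4700 + 1/4000 + 1/1460 = 0.0011477 per hour.
P(min > 819) = e^(−0.0011477·819) = e^(−0.93996) ≈ 0.391.

0.391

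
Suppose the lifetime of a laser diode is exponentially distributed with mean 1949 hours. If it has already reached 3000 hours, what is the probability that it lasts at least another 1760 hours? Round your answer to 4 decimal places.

0.4053

The rate is λ = 1/1949 = 0.000513084 per hour.
By the memoryless property, P(X > 3000+1760 | X > 3000) = P(X > 1760).
P(X > 1760) = e^(−0.90303) ≈ 0.4053.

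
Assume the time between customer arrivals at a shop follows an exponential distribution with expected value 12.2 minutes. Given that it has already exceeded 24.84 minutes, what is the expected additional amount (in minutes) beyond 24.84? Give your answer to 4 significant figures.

12.20

The rate is λ = 1/12.2 = 0.0819672 per minute.
By memorylessness, the remaining amount past any threshold is again Exp(λ) with mean 1/λ = 12.2 minutes.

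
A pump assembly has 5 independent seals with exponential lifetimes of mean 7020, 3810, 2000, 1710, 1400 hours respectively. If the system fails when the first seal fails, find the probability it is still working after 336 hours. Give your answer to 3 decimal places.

0.477

The first failure time is exponential with rate Σλ_i = 1/7020 + 1/3810 + 1/2000 + 1/1710 + 1/1400 = 0.002204 per hour.
P(min > 336) = e^(−0.002204·336) = e^(−0.74054) ≈ 0.477.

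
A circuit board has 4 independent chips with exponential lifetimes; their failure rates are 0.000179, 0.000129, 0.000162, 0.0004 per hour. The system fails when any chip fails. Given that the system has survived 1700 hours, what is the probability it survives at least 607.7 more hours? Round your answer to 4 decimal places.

Time to first failure ~ Exp(Σλ) with Σλ = 0.00087.
By memorylessness, P(T > 1700+607.7 | T > 1700) = P(T > 607.7) = e^(−0.00087·607.7) ≈ 0.5894.

0.5894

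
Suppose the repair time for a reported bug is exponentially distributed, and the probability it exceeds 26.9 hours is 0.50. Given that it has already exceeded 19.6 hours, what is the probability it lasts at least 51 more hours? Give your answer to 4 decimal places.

0.2687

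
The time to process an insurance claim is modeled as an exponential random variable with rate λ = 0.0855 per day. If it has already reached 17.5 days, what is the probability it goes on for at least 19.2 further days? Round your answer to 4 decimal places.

0.1937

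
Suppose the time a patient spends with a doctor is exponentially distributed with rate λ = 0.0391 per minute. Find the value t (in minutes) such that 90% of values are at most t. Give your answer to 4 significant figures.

Set 1 − e^(−λt) = 0.9, so t = −ln(0.1)/λ = 2.3026/0.0391 ≈ 58.8896 minutes.

58.89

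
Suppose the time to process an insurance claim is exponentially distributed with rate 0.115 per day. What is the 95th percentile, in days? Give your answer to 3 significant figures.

Set 1 − e^(−λt) = 0.95, so t = −ln(0.05)/λ = 2.9957/0.115 ≈ 26.0498 days.

26.0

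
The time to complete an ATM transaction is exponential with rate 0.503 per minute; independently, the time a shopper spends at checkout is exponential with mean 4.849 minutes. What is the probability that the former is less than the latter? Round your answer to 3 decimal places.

0.709

λ_1 = 0.503, λ_2 = 1/4.849 = 0.206228.
For independent exponentials, P(the former < the latter) = λ_1/(λ_1+λ_2) = 0.503/0.709228 ≈ 0.709.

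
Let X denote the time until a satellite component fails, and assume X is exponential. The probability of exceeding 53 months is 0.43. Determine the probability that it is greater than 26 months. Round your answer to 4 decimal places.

e^(−λ·53) = 0.43 ⇒ λ = −ln(0.43)/53 = 0.015924.
P(X > 26) = e^(−0.015924·26) = e^(−0.41402) ≈ 0.6610.

0.6610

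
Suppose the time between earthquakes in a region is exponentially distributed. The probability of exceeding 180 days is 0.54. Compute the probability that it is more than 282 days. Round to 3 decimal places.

0.381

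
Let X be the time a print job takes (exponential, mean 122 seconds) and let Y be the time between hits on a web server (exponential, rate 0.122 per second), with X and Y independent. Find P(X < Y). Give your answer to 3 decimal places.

0.063

λ_1 = 1/122 = 0.00819672, λ_2 = 0.122.
For independent exponentials, P(X < Y) = λ_1/(λ_1+λ_2) = 0.00819672/0.130197 ≈ 0.063.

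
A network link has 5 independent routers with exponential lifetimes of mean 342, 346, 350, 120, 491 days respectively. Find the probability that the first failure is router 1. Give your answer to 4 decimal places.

0.1536

Rates: λ_i = 1/mean_i → 0.00292398, 0.00289017, 0.00285714, 0.00833333, 0.00203666; Σλ = 0.0190413.
P(router 1 first) = λ_1/Σλ = 0.00292398/0.0190413 ≈ 0.1536.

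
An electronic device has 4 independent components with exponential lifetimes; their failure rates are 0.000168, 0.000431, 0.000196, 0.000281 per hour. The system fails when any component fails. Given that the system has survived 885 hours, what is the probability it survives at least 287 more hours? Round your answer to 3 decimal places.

Time to first failure ~ Exp(Σλ) with Σλ = 0.001076.
By memorylessness, P(T > 885+287 | T > 885) = P(T > 287) = e^(−0.001076·287) ≈ 0.734.

0.734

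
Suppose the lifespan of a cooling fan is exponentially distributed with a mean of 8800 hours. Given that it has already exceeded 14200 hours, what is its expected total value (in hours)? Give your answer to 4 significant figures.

23000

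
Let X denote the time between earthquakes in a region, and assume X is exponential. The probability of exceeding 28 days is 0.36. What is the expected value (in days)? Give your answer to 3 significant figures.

e^(−λ·28) = 0.36 ⇒ λ = −ln(0.36)/28 = 0.0364875.
Mean = 1/λ = 27.4066 days.

27.4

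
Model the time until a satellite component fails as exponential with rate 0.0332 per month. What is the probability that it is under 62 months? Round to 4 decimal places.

0.8723

P(X ≤ 62) = 1 − e^(−λ·62) = 1 − e^(−2.0584) ≈ 0.8723.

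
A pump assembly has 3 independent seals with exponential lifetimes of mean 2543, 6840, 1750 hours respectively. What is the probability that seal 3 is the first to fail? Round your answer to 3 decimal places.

Rates: λ_i = 1/mean_i → 0.000393236, 0.000146199, 0.000571429; Σλ = 0.00111086.
P(seal 3 first) = λ_3/Σλ = 0.000571429/0.00111086 ≈ 0.514.

0.514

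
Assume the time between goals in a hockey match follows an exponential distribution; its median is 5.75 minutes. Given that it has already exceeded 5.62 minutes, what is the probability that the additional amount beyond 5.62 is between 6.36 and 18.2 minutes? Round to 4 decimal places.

For an exponential, median = ln(2)/λ, so λ = ln 2 / 5.75 = 0.120547 per minute.
Memoryless: the residual past 5.62 is again Exp(λ).
P(6.36 < residual < 18.2) = e^(−λ·6.36) − e^(−λ·18.2) = 0.46455 − 0.11147 ≈ 0.3531.

0.3531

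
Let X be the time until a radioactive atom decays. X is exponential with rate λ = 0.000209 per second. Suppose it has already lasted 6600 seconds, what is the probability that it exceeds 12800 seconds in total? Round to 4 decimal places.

0.2737

By the memoryless property, P(X > 6600+6200 | X > 6600) = P(X > 6200).
P(X > 6200) = e^(−1.2958) ≈ 0.2737.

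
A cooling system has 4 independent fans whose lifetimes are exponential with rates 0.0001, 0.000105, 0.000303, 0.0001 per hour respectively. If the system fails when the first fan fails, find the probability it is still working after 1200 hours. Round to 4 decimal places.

The time to first failure is exponential with rate Σλ = 0.0001 + 0.000105 + 0.000303 + 0.0001 = 0.000608.
P(min > 1200) = e^(−0.000608·1200) = e^(−0.7296) ≈ 0.4821.

0.4821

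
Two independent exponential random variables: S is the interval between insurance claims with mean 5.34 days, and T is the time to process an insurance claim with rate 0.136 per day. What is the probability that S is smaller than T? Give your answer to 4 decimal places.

λ_1 = 1/5.34 = 0.187266, λ_2 = 0.136.
For independent exponentials, P(S < T) = λ_1/(λ_1+λ_2) = 0.187266/0.323266 ≈ 0.5793.

0.5793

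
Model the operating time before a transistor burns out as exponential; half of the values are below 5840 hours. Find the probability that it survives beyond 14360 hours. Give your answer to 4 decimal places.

For an exponential, median = ln(2)/λ, so λ = ln 2 / 5840 = 0.00011869 per hour.
P(X > 14360) = e^(−λ·14360) = e^(−1.7044) ≈ 0.1819.

0.1819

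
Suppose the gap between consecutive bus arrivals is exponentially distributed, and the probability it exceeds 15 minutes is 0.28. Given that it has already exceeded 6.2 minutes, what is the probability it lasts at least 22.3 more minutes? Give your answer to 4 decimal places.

From e^(−λ·15) = 0.28, λ = −ln(0.28)/15 = 0.0848644.
Memoryless: P(X > 6.2+22.3 | X > 6.2) = P(X > 22.3) = e^(−0.0848644·22.3) ≈ 0.1507.

0.1507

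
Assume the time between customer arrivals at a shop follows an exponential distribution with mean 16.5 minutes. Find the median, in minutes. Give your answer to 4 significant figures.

11.44

The rate is λ = 1/16.5 = 0.0606061 per minute.
Set 1 − e^(−λt) = 0.5, so t = −ln(0.5)/λ = 0.69315/0.0606061 ≈ 11.4369 minutes.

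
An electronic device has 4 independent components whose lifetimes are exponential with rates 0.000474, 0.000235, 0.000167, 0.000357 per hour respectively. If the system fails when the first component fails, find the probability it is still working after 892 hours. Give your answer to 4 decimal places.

The time to first failure is exponential with rate Σλ = 0.000474 + 0.000235 + 0.000167 + 0.000357 = 0.001233.
P(min > 892) = e^(−0.001233·892) = e^(−1.0998) ≈ 0.3329.

0.3329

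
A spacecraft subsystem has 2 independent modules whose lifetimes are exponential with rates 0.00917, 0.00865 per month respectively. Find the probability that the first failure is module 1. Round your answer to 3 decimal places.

0.515

The time to first failure is exponential with rate Σλ = 0.00917 + 0.00865 = 0.01782.
P(module 1 first) = λ_1/Σλ = 0.00917/0.01782 ≈ 0.515.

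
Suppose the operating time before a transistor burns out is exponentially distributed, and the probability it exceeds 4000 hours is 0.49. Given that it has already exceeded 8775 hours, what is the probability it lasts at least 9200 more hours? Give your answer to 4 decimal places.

0.1938

From e^(−λ·4000) = 0.49, λ = −ln(0.49)/4000 = 0.000178337.
Memoryless: P(X > 8775+9200 | X > 8775) = P(X > 9200) = e^(−0.000178337·9200) ≈ 0.1938.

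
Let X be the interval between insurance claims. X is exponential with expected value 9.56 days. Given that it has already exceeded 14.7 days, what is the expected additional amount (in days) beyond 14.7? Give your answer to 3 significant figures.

9.56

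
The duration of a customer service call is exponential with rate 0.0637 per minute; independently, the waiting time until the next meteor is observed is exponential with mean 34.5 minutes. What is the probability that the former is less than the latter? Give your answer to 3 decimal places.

0.687

λ_1 = 0.0637, λ_2 = 1/34.5 = 0.0289855.
For independent exponentials, P(the former < the latter) = λ_1/(λ_1+λ_2) = 0.0637/0.0926855 ≈ 0.687.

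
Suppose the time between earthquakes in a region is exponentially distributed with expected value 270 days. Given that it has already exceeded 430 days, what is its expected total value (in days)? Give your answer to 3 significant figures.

700

The rate is λ = 1/270 = 0.0037037 per day.
By memorylessness, E[X | X > 430] = 430 + 1/λ = 430 + 270 = 700 days.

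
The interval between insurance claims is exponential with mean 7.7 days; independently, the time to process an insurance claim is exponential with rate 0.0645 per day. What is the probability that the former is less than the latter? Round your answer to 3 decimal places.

0.668

λ_1 = 1/7.7 = 0.12987, λ_2 = 0.0645.
For independent exponentials, P(the former < the latter) = λ_1/(λ_1+λ_2) = 0.12987/0.19437 ≈ 0.668.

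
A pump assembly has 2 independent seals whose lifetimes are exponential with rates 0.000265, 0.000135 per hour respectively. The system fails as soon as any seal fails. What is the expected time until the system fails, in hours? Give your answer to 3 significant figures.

2500

The time to first failure is exponential with rate Σλ = 0.000265 + 0.000135 = 0.0004.
E[min] = 1/Σλ = 1/0.0004 = 2500 hours.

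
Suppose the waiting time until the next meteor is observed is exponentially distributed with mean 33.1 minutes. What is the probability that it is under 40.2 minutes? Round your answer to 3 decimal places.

The rate is λ = 1/33.1 = 0.0302115 per minute.
P(X ≤ 40.2) = 1 − e^(−λ·40.2) = 1 − e^(−1.2145) ≈ 0.703.

0.703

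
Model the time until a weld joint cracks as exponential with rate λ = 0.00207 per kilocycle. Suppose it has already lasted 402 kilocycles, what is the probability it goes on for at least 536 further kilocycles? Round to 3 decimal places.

0.330

By the memoryless property, P(X > 402+536 | X > 402) = P(X > 536).
P(X > 536) = e^(−1.1095) ≈ 0.330.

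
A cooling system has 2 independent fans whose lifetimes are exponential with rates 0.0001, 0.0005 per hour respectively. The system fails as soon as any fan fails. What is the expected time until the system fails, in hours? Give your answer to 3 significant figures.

1670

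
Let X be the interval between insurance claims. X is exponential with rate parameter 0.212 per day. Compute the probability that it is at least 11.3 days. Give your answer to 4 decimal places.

P(X > 11.3) = e^(−λ·11.3) = e^(−2.3956) ≈ 0.0911.

0.0911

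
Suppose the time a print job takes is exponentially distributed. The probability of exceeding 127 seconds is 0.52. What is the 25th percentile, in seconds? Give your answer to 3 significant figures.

55.9

e^(−λ·127) = 0.52 ⇒ λ = −ln(0.52)/127 = 0.00514903.
25th percentile: 1 − e^(−λt) = 0.25, t = −ln(0.75)/λ = 55.8711 seconds.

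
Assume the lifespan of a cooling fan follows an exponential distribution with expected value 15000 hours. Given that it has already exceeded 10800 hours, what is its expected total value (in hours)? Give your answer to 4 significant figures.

25800

The rate is λ = 1/15000 = 0.0000666667 per hour.
By memorylessness, E[X | X > 10800] = 10800 + 1/λ = 10800 + 15000 = 25800 hours.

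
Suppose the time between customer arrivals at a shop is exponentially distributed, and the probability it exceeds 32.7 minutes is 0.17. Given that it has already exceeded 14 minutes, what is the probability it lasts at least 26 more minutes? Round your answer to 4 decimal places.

From e^(−λ·32.7) = 0.17, λ = −ln(0.17)/32.7 = 0.0541883.
Memoryless: P(X > 14+26 | X > 14) = P(X > 26) = e^(−0.0541883·26) ≈ 0.2444.

0.2444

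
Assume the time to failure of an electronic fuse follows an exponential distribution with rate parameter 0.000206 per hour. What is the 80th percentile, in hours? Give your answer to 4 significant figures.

Set 1 − e^(−λt) = 0.8, so t = −ln(0.2)/λ = 1.6094/0.000206 ≈ 7812.81 hours.

7813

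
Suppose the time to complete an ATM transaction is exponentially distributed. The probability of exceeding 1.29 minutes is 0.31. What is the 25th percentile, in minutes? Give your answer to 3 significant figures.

e^(−λ·1.29) = 0.31 ⇒ λ = −ln(0.31)/1.29 = 0.907894.
25th percentile: 1 − e^(−λt) = 0.25, t = −ln(0.75)/λ = 0.316868 minutes.

0.317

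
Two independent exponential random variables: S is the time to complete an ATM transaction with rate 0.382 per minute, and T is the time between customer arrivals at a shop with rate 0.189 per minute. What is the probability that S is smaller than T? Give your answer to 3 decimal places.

0.669

λ_1 = 0.382, λ_2 = 0.189.
For independent exponentials, P(S < T) = λ_1/(λ_1+λ_2) = 0.382/0.571 ≈ 0.669.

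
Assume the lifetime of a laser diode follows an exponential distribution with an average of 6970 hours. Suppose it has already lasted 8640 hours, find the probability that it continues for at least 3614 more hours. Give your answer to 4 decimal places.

0.5954

The rate is λ = 1/6970 = 0.000143472 per hour.
By the memoryless property, P(X > 8640+3614 | X > 8640) = P(X > 3614).
P(X > 3614) = e^(−0.51851) ≈ 0.5954.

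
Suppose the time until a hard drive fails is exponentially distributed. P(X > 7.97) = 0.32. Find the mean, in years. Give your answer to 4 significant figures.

6.995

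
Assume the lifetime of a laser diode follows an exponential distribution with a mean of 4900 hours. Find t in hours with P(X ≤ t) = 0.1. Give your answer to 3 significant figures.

516

The rate is λ = 1/4900 = 0.000204082 per hour.
Set 1 − e^(−λt) = 0.1, so t = −ln(0.9)/λ = 0.10536/0.000204082 ≈ 516.267 hours.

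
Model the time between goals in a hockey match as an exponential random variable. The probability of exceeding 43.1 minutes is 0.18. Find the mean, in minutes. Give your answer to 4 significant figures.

e^(−λ·43.1) = 0.18 ⇒ λ = −ln(0.18)/43.1 = 0.0397865.
Mean = 1/λ = 25.1341 minutes.

25.13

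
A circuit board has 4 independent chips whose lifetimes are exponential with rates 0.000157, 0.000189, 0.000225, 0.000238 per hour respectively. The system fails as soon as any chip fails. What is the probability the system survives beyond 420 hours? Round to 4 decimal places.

The time to first failure is exponential with rate Σλ = 0.000157 + 0.000189 + 0.000225 + 0.000238 = 0.000809.
P(min > 420) = e^(−0.000809·420) = e^(−0.33978) ≈ 0.7119.

0.7119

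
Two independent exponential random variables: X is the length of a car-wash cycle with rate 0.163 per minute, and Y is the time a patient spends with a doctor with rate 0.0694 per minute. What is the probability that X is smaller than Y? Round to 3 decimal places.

λ_1 = 0.163, λ_2 = 0.0694.
For independent exponentials, P(X < Y) = λ_1/(λ_1+λ_2) = 0.163/0.2324 ≈ 0.701.

0.701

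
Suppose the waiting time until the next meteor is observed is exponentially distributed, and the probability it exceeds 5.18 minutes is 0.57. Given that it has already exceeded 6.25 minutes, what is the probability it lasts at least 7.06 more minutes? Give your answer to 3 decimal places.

0.465

From e^(−λ·5.18) = 0.57, λ = −ln(0.57)/5.18 = 0.108517.
Memoryless: P(X > 6.25+7.06 | X > 6.25) = P(X > 7.06) = e^(−0.108517·7.06) ≈ 0.465.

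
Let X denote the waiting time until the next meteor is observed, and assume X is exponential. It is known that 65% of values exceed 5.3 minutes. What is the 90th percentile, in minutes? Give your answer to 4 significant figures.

e^(−λ·5.3) = 0.65 ⇒ λ = −ln(0.65)/5.3 = 0.0812798.
90th percentile: 1 − e^(−λt) = 0.9, t = −ln(0.1)/λ = 28.3291 minutes.

28.33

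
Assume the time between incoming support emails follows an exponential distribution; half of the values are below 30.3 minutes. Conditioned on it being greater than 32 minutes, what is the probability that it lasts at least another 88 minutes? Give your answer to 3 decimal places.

For an exponential, median = ln(2)/λ, so λ = ln 2 / 30.3 = 0.0228761 per minute.
By the memoryless property, P(X > 32+88 | X > 32) = P(X > 88).
P(X > 88) = e^(−2.0131) ≈ 0.134.

0.134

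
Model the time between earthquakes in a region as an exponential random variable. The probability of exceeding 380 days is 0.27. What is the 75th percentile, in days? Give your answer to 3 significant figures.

402

e^(−λ·380) = 0.27 ⇒ λ = −ln(0.27)/380 = 0.00344561.
75th percentile: 1 − e^(−λt) = 0.75, t = −ln(0.25)/λ = 402.336 days.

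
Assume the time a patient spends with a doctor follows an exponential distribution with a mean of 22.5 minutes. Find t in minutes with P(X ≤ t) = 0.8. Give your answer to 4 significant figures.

36.21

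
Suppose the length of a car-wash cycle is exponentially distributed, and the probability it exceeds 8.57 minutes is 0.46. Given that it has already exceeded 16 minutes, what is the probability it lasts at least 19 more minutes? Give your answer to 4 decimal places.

From e^(−λ·8.57) = 0.46, λ = −ln(0.46)/8.57 = 0.0906101.
Memoryless: P(X > 16+19 | X > 16) = P(X > 19) = e^(−0.0906101·19) ≈ 0.1788.

0.1788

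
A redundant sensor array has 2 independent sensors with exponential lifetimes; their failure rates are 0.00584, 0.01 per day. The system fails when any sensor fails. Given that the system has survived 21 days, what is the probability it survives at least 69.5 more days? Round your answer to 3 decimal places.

0.333

Time to first failure ~ Exp(Σλ) with Σλ = 0.01584.
By memorylessness, P(T > 21+69.5 | T > 21) = P(T > 69.5) = e^(−0.01584·69.5) ≈ 0.333.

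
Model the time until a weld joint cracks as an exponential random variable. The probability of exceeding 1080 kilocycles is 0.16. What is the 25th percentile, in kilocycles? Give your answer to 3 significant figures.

170

e^(−λ·1080) = 0.16 ⇒ λ = −ln(0.16)/1080 = 0.00169683.
25th percentile: 1 − e^(−λt) = 0.25, t = −ln(0.75)/λ = 169.54 kilocycles.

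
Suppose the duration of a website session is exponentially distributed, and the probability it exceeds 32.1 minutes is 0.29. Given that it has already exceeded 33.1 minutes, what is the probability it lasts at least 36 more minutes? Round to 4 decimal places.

From e^(−λ·32.1) = 0.29, λ = −ln(0.29)/32.1 = 0.0385631.
Memoryless: P(X > 33.1+36 | X > 33.1) = P(X > 36) = e^(−0.0385631·36) ≈ 0.2495.

0.2495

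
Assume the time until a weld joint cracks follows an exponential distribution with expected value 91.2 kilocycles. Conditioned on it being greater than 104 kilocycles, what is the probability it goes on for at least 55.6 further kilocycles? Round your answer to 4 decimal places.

The rate is λ = 1/91.2 = 0.0109649 per kilocycle.
By the memoryless property, P(X > 104+55.6 | X > 104) = P(X > 55.6).
P(X > 55.6) = e^(−0.60965) ≈ 0.5435.

0.5435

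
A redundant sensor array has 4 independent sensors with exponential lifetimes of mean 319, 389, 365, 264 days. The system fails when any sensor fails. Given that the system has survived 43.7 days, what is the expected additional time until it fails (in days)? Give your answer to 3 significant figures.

81.7

First-failure rate Σλ = 1/319 + 1/389 + 1/365 + 1/264 = 0.0122331.
By memorylessness the expected residual is 1/Σλ = 81.7455 days, regardless of the 43.7 already elapsed.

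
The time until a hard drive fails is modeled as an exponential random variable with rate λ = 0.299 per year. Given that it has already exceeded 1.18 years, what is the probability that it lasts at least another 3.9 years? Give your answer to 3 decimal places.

0.312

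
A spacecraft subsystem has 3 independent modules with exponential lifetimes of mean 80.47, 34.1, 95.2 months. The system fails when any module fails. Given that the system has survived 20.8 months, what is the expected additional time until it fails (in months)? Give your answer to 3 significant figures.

First-failure rate Σλ = 1/80.47 + 1/34.1 + 1/95.2 = 0.0522567.
By memorylessness the expected residual is 1/Σλ = 19.1363 months, regardless of the 20.8 already elapsed.

19.1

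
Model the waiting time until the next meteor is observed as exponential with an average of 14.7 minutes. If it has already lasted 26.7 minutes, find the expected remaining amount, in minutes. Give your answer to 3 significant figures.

14.7

The rate is λ = 1/14.7 = 0.0680272 per minute.
By memorylessness, the remaining amount past any threshold is again Exp(λ) with mean 1/λ = 14.7 minutes.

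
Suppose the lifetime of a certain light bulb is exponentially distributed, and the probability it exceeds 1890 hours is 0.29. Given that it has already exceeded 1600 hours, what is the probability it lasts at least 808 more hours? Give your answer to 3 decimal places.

0.589

From e^(−λ·1890) = 0.29, λ = −ln(0.29)/1890 = 0.00065496.
Memoryless: P(X > 1600+808 | X > 1600) = P(X > 808) = e^(−0.00065496·808) ≈ 0.589.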